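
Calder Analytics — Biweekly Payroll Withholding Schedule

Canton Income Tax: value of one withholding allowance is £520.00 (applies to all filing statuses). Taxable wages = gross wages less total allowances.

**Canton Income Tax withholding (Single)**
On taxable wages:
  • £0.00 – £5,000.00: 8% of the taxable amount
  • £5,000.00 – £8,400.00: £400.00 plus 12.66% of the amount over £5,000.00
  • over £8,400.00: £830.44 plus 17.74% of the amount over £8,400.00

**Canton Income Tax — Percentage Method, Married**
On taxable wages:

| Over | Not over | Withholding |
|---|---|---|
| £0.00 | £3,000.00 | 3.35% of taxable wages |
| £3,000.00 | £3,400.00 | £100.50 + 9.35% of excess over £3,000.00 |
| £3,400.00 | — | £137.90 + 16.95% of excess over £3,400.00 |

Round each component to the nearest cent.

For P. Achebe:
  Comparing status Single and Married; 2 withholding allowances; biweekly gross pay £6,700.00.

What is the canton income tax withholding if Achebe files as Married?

£520.97

Canton Income Tax (Married): taxable = £6,700.00 − 2×£520.00 = £5,660.00
  £137.90 + 16.95% × (£5,660.00 − £3,400.00) = £137.90 + 16.95% × £2,260.00 = £520.97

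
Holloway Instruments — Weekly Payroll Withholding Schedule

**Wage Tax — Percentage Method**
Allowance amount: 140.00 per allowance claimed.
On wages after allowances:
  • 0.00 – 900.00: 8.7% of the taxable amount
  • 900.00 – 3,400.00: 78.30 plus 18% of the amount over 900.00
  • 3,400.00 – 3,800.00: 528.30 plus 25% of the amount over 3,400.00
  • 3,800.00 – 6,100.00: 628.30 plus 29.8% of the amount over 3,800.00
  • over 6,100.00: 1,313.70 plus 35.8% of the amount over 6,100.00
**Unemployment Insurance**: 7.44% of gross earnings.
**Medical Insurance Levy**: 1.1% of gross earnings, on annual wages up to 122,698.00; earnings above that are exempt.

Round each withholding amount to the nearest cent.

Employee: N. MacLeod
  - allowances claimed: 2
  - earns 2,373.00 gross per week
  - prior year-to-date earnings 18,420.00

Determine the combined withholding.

Wage Tax: taxable = 2,373.00 − 2×140.00 = 2,093.00
  78.30 + 18% × (2,093.00 − 900.00) = 78.30 + 18% × 1,193.00 = 293.04
Unemployment Insurance: 7.44% × 2,373.00 = 176.55
Medical Insurance Levy: 1.1% × 2,373.00 = 26.10
Total: 293.04 + 176.55 + 26.10 = 495.69

495.69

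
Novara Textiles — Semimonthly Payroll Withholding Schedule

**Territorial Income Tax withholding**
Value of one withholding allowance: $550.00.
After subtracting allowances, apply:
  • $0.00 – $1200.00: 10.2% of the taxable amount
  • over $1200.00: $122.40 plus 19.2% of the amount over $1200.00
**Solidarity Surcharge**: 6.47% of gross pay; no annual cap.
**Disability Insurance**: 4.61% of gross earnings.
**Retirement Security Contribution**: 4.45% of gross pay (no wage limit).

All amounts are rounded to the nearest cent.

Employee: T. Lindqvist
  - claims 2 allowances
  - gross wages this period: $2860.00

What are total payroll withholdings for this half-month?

Territorial Income Tax: taxable = $2860.00 − 2×$550.00 = $1760.00
  $122.40 + 19.2% × ($1760.00 − $1200.00) = $122.40 + 19.2% × $560.00 = $229.92
Solidarity Surcharge: 6.47% × $2860.00 = $185.04
Disability Insurance: 4.61% × $2860.00 = $131.85
Retirement Security Contribution: 4.45% × $2860.00 = $127.27
Total: $229.92 + $185.04 + $131.85 + $127.27 = $674.08

$674.08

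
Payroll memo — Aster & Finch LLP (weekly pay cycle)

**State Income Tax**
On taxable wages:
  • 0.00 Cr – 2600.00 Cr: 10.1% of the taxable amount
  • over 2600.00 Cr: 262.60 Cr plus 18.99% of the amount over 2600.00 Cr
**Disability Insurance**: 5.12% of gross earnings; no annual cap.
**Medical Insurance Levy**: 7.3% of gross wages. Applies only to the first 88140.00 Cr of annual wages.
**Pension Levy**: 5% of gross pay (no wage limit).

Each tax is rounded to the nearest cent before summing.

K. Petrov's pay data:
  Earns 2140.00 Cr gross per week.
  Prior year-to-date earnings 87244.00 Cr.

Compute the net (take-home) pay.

1641.88 Cr

State Income Tax: taxable = 2140.00 Cr
  10.1% × 2140.00 Cr = 216.14 Cr
Disability Insurance: 5.12% × 2140.00 Cr = 109.57 Cr
Medical Insurance Levy: cap 88140.00 Cr − YTD 87244.00 Cr = 896.00 Cr subject; 7.3% × 896.00 Cr = 65.41 Cr
Pension Levy: 5% × 2140.00 Cr = 107.00 Cr
Total withheld: 216.14 Cr + 109.57 Cr + 65.41 Cr + 107.00 Cr = 498.12 Cr
Net pay: 2140.00 Cr − 498.12 Cr = 1641.88 Cr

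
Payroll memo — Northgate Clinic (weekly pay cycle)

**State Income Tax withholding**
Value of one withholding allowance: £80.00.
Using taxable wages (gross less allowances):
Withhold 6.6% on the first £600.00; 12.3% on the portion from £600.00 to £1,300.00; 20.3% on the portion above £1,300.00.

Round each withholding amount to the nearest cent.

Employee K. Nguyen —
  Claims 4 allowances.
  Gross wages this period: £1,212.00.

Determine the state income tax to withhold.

State Income Tax: taxable = £1,212.00 − 4×£80.00 = £892.00
  £39.60 + 12.3% × (£892.00 − £600.00) = £39.60 + 12.3% × £292.00 = £75.52

£75.52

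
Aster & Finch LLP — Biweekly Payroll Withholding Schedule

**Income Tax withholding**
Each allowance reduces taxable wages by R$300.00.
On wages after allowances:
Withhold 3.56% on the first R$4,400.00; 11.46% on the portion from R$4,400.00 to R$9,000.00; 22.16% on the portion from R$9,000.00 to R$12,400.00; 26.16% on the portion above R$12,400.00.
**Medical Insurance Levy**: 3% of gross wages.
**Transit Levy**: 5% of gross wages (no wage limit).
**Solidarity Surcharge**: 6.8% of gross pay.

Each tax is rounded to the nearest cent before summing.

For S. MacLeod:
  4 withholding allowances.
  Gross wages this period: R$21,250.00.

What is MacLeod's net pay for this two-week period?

Income Tax: taxable = R$21,250.00 − 4×R$300.00 = R$20,050.00
  R$1,437.24 + 26.16% × (R$20,050.00 − R$12,400.00) = R$1,437.24 + 26.16% × R$7,650.00 = R$3,438.48
Medical Insurance Levy: 3% × R$21,250.00 = R$637.50
Transit Levy: 5% × R$21,250.00 = R$1,062.50
Solidarity Surcharge: 6.8% × R$21,250.00 = R$1,445.00
Total withheld: R$3,438.48 + R$637.50 + R$1,062.50 + R$1,445.00 = R$6,583.48
Net pay: R$21,250.00 − R$6,583.48 = R$14,666.52

R$14,666.52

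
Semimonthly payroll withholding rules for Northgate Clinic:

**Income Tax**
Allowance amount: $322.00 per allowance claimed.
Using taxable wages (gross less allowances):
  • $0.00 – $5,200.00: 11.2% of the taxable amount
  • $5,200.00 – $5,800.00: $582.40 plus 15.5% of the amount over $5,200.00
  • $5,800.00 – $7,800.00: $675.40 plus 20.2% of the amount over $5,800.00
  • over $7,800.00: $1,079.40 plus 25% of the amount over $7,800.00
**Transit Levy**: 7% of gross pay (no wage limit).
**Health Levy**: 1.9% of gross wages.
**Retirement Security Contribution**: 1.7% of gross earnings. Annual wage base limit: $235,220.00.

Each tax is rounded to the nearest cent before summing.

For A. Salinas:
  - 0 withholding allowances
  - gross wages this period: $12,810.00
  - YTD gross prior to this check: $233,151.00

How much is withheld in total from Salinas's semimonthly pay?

$3,507.16

Income Tax: taxable = $12,810.00
  $1,079.40 + 25% × ($12,810.00 − $7,800.00) = $1,079.40 + 25% × $5,010.00 = $2,331.90
Transit Levy: 7% × $12,810.00 = $896.70
Health Levy: 1.9% × $12,810.00 = $243.39
Retirement Security Contribution: cap $235,220.00 − YTD $233,151.00 = $2,069.00 subject; 1.7% × $2,069.00 = $35.17
Total: $2,331.90 + $896.70 + $243.39 + $35.17 = $3,507.16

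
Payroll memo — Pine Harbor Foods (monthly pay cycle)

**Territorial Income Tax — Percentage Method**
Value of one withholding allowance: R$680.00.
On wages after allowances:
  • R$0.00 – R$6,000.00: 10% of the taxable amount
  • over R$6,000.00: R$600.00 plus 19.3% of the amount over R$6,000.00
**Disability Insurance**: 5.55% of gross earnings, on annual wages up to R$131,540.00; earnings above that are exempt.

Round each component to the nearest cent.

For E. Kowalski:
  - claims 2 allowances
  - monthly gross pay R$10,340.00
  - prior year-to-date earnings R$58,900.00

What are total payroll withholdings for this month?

Territorial Income Tax: taxable = R$10,340.00 − 2×R$680.00 = R$8,980.00
  R$600.00 + 19.3% × (R$8,980.00 − R$6,000.00) = R$600.00 + 19.3% × R$2,980.00 = R$1,175.14
Disability Insurance: 5.55% × R$10,340.00 = R$573.87
Total: R$1,175.14 + R$573.87 = R$1,749.01

R$1,749.01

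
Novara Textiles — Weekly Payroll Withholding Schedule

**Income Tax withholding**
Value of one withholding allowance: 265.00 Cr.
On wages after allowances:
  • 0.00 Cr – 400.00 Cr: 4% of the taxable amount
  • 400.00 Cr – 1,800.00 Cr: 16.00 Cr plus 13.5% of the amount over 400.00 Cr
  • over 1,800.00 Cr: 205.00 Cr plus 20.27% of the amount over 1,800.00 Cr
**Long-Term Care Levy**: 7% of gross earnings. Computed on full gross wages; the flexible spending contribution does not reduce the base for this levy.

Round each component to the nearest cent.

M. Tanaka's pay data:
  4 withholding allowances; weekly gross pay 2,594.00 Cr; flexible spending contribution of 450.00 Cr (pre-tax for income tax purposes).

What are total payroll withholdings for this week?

Income Tax: taxable = 2,594.00 Cr − 450.00 Cr − 4×265.00 Cr = 1,084.00 Cr
  16.00 Cr + 13.5% × (1,084.00 Cr − 400.00 Cr) = 16.00 Cr + 13.5% × 684.00 Cr = 108.34 Cr
Long-Term Care Levy: 7% × 2,594.00 Cr = 181.58 Cr
Total: 108.34 Cr + 181.58 Cr = 289.92 Cr

289.92 Cr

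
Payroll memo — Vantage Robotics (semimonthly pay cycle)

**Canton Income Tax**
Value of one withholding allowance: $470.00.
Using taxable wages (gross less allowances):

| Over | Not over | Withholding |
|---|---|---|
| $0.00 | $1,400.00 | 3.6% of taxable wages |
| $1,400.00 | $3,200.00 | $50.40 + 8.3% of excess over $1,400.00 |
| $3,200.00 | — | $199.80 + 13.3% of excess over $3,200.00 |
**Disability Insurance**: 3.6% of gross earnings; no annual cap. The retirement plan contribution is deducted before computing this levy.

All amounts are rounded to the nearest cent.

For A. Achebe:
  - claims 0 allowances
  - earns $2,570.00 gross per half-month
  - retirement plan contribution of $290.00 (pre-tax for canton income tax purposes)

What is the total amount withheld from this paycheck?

Canton Income Tax: taxable = $2,570.00 − $290.00 = $2,280.00
  $50.40 + 8.3% × ($2,280.00 − $1,400.00) = $50.40 + 8.3% × $880.00 = $123.44
Disability Insurance: 3.6% × $2,280.00 = $82.08
Total: $123.44 + $82.08 = $205.52

$205.52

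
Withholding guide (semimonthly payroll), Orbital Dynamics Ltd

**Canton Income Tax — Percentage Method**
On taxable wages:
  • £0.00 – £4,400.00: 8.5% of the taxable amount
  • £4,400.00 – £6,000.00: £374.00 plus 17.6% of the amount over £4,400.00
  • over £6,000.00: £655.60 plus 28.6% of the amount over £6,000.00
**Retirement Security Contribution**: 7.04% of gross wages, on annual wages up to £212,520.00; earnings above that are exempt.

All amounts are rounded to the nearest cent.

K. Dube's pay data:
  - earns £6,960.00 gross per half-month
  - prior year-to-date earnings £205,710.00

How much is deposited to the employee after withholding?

£5,550.42

Canton Income Tax: taxable = £6,960.00
  £655.60 + 28.6% × (£6,960.00 − £6,000.00) = £655.60 + 28.6% × £960.00 = £930.16
Retirement Security Contribution: cap £212,520.00 − YTD £205,710.00 = £6,810.00 subject; 7.04% × £6,810.00 = £479.42
Total withheld: £930.16 + £479.42 = £1,409.58
Net pay: £6,960.00 − £1,409.58 = £5,550.42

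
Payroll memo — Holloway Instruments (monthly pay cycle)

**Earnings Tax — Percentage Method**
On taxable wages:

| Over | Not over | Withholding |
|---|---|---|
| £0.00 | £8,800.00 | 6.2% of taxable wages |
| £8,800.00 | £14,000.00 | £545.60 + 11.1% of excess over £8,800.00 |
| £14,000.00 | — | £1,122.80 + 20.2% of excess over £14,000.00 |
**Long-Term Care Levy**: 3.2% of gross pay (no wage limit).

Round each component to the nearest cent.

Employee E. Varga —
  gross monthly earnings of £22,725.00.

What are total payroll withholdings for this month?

Earnings Tax: taxable = £22,725.00
  £1,122.80 + 20.2% × (£22,725.00 − £14,000.00) = £1,122.80 + 20.2% × £8,725.00 = £2,885.25
Long-Term Care Levy: 3.2% × £22,725.00 = £727.20
Total: £2,885.25 + £727.20 = £3,612.45

£3,612.45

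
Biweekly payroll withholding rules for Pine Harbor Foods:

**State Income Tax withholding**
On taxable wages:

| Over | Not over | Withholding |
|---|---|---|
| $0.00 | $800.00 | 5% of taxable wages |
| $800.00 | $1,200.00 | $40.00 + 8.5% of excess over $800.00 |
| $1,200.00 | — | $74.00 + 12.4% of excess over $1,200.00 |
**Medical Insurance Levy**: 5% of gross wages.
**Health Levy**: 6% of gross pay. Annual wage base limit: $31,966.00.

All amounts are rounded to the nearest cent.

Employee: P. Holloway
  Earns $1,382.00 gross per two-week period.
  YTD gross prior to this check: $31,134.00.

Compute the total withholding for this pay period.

State Income Tax: taxable = $1,382.00
  $74.00 + 12.4% × ($1,382.00 − $1,200.00) = $74.00 + 12.4% × $182.00 = $96.57
Medical Insurance Levy: 5% × $1,382.00 = $69.10
Health Levy: cap $31,966.00 − YTD $31,134.00 = $832.00 subject; 6% × $832.00 = $49.92
Total: $96.57 + $69.10 + $49.92 = $215.59

$215.59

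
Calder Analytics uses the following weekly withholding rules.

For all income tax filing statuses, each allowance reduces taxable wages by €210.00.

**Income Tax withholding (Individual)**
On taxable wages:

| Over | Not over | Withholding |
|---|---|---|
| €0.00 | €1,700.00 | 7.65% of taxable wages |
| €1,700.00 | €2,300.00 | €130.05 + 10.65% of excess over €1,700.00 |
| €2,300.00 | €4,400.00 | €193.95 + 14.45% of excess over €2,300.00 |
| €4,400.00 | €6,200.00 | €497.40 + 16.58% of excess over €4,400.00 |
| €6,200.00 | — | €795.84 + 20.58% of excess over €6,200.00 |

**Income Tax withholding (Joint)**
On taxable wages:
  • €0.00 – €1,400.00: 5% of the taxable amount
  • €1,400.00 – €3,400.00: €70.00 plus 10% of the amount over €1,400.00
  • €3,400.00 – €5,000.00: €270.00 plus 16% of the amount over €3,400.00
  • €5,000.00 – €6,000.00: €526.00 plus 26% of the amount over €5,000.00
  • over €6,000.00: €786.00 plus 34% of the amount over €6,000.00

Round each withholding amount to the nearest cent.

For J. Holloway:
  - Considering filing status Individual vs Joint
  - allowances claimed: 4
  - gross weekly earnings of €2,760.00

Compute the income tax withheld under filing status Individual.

€153.48

Income Tax (Individual): taxable = €2,760.00 − 4×€210.00 = €1,920.00
  €130.05 + 10.65% × (€1,920.00 − €1,700.00) = €130.05 + 10.65% × €220.00 = €153.48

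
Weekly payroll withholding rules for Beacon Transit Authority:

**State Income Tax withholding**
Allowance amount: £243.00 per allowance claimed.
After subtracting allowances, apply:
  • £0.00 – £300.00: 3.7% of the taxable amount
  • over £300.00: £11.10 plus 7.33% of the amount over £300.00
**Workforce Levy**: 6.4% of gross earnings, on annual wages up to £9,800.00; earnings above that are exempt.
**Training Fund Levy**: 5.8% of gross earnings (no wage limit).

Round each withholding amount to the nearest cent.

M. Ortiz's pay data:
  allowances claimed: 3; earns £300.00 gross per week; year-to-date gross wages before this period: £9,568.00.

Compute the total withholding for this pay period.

State Income Tax: taxable = £300.00 − 3×£243.00 = £-429.00
  Taxable ≤ 0 → £0.00
Workforce Levy: cap £9,800.00 − YTD £9,568.00 = £232.00 subject; 6.4% × £232.00 = £14.85
Training Fund Levy: 5.8% × £300.00 = £17.40
Total: £0.00 + £14.85 + £17.40 = £32.25

£32.25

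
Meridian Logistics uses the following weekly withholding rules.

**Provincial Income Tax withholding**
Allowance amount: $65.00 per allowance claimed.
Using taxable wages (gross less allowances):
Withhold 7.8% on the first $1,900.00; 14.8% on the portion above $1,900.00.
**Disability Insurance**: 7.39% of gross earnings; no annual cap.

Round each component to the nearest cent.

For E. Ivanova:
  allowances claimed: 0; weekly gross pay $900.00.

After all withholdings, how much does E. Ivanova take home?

$763.29

Provincial Income Tax: taxable = $900.00
  7.8% × $900.00 = $70.20
Disability Insurance: 7.39% × $900.00 = $66.51
Total withheld: $70.20 + $66.51 = $136.71
Net pay: $900.00 − $136.71 = $763.29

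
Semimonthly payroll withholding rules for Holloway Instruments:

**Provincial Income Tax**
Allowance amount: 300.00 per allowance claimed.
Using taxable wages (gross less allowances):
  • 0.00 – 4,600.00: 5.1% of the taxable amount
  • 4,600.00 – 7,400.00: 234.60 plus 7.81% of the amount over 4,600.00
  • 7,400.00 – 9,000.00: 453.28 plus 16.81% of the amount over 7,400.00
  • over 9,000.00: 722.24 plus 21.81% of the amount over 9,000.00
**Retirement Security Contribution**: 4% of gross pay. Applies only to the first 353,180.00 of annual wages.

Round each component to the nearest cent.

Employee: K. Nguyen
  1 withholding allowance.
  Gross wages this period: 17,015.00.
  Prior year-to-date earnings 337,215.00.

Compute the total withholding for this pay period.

Provincial Income Tax: taxable = 17,015.00 − 1×300.00 = 16,715.00
  722.24 + 21.81% × (16,715.00 − 9,000.00) = 722.24 + 21.81% × 7,715.00 = 2,404.88
Retirement Security Contribution: cap 353,180.00 − YTD 337,215.00 = 15,965.00 subject; 4% × 15,965.00 = 638.60
Total: 2,404.88 + 638.60 = 3,043.48

3,043.48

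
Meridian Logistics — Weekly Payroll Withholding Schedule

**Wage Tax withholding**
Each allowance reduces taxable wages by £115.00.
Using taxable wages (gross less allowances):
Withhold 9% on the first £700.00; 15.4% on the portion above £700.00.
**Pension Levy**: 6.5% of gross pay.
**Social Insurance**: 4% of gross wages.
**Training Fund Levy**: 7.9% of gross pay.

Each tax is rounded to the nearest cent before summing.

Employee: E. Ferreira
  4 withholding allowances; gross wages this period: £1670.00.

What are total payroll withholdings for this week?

£448.82

Wage Tax: taxable = £1670.00 − 4×£115.00 = £1210.00
  £63.00 + 15.4% × (£1210.00 − £700.00) = £63.00 + 15.4% × £510.00 = £141.54
Pension Levy: 6.5% × £1670.00 = £108.55
Social Insurance: 4% × £1670.00 = £66.80
Training Fund Levy: 7.9% × £1670.00 = £131.93
Total: £141.54 + £108.55 + £66.80 + £131.93 = £448.82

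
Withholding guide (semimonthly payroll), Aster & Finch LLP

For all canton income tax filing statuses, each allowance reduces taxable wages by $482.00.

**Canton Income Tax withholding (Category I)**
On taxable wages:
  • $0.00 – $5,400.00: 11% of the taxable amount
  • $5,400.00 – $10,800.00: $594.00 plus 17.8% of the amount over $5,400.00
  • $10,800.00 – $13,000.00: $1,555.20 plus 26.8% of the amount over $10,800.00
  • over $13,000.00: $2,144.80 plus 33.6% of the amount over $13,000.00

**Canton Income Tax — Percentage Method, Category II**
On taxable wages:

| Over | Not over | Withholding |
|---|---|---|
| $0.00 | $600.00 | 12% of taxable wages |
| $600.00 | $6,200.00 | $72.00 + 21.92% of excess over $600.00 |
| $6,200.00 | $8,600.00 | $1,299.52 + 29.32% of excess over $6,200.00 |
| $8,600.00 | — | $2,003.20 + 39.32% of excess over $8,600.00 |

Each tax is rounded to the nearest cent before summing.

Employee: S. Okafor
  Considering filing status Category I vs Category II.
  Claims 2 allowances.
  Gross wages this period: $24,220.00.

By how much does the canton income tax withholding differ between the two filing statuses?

$2,175.12

Canton Income Tax (Category I): taxable = $24,220.00 − 2×$482.00 = $23,256.00
  $2,144.80 + 33.6% × ($23,256.00 − $13,000.00) = $2,144.80 + 33.6% × $10,256.00 = $5,590.82
Canton Income Tax (Category II): taxable = $24,220.00 − 2×$482.00 = $23,256.00
  $2,003.20 + 39.32% × ($23,256.00 − $8,600.00) = $2,003.20 + 39.32% × $14,656.00 = $7,765.94
Difference: |$5,590.82 − $7,765.94| = $2,175.12 (higher under Category II)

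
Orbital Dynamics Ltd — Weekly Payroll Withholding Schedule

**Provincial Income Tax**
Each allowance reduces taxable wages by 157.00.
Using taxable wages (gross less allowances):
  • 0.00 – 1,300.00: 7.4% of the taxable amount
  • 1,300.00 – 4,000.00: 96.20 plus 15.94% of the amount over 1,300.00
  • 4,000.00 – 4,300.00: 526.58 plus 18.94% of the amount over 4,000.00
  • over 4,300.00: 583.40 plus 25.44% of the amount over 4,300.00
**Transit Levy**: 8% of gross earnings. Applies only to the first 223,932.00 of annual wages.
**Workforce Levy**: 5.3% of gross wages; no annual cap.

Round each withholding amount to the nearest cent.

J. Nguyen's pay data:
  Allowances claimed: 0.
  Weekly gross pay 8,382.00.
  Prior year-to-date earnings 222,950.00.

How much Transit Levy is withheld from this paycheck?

78.56

Transit Levy: cap 223,932.00 − YTD 222,950.00 = 982.00 subject; 8% × 982.00 = 78.56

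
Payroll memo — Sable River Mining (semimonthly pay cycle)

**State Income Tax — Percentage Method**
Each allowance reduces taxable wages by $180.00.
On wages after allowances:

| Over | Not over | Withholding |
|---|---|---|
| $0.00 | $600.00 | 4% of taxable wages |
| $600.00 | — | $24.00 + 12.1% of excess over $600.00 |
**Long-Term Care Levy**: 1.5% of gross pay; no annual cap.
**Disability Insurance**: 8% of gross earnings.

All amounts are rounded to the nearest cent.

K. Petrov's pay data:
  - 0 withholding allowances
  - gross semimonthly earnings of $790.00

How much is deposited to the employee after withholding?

$667.96

State Income Tax: taxable = $790.00
  $24.00 + 12.1% × ($790.00 − $600.00) = $24.00 + 12.1% × $190.00 = $46.99
Long-Term Care Levy: 1.5% × $790.00 = $11.85
Disability Insurance: 8% × $790.00 = $63.20
Total withheld: $46.99 + $11.85 + $63.20 = $122.04
Net pay: $790.00 − $122.04 = $667.96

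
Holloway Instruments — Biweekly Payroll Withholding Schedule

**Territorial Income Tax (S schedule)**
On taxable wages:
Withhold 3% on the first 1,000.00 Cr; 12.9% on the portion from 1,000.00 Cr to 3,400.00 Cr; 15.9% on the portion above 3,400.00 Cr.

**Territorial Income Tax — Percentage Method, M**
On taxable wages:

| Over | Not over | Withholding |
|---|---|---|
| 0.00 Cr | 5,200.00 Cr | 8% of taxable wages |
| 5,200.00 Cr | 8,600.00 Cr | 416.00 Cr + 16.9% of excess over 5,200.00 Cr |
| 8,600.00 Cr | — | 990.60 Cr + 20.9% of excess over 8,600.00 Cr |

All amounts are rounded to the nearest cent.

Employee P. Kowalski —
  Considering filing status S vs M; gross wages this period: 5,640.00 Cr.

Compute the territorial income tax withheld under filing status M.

490.36 Cr

Territorial Income Tax (M): taxable = 5,640.00 Cr
  416.00 Cr + 16.9% × (5,640.00 Cr − 5,200.00 Cr) = 416.00 Cr + 16.9% × 440.00 Cr = 490.36 Cr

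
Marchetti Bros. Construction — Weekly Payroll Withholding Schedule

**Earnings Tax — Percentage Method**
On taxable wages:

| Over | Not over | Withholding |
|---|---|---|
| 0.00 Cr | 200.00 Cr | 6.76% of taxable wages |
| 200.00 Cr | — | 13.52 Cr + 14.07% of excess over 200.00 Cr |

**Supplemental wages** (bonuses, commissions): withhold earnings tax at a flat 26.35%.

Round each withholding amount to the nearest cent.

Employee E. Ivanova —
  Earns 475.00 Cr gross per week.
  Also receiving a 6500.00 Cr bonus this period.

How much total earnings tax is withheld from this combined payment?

1764.96 Cr

Earnings Tax: taxable = 475.00 Cr
  13.52 Cr + 14.07% × (475.00 Cr − 200.00 Cr) = 13.52 Cr + 14.07% × 275.00 Cr = 52.21 Cr
Supplemental (26.35% flat on bonus): 26.35% × 6500.00 Cr = 1712.75 Cr
Total earnings tax: 52.21 Cr + 1712.75 Cr = 1764.96 Cr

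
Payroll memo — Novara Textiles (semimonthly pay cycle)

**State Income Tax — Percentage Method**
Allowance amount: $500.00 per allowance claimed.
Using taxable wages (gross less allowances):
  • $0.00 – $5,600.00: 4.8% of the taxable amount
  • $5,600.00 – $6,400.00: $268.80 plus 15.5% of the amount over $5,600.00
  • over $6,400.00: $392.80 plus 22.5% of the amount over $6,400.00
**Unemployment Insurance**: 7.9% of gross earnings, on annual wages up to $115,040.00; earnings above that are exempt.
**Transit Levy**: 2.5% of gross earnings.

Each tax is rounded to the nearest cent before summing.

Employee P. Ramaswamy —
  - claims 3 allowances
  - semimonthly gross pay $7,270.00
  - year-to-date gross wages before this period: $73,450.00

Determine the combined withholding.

$1,051.23

State Income Tax: taxable = $7,270.00 − 3×$500.00 = $5,770.00
  $268.80 + 15.5% × ($5,770.00 − $5,600.00) = $268.80 + 15.5% × $170.00 = $295.15
Unemployment Insurance: 7.9% × $7,270.00 = $574.33
Transit Levy: 2.5% × $7,270.00 = $181.75
Total: $295.15 + $574.33 + $181.75 = $1,051.23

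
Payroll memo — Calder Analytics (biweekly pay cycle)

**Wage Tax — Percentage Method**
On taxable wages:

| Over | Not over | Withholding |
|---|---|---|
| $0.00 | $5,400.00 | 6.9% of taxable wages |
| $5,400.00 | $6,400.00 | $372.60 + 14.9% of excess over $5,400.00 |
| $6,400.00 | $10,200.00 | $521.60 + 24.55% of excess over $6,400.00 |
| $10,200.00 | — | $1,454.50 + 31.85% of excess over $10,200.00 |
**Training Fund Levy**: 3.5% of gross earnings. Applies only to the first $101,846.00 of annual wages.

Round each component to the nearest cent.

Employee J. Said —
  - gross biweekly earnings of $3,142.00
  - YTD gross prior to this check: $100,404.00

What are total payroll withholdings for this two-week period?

$267.27

Wage Tax: taxable = $3,142.00
  6.9% × $3,142.00 = $216.80
Training Fund Levy: cap $101,846.00 − YTD $100,404.00 = $1,442.00 subject; 3.5% × $1,442.00 = $50.47
Total: $216.80 + $50.47 = $267.27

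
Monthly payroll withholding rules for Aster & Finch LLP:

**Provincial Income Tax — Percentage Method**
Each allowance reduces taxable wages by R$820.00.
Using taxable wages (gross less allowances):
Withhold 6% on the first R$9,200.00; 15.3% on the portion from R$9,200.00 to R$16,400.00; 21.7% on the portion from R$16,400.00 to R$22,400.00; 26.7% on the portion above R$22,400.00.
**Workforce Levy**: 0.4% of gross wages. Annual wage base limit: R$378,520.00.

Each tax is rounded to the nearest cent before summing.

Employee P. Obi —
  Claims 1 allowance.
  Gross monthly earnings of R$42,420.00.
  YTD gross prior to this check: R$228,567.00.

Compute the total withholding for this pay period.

R$8,251.68

Provincial Income Tax: taxable = R$42,420.00 − 1×R$820.00 = R$41,600.00
  R$2,955.60 + 26.7% × (R$41,600.00 − R$22,400.00) = R$2,955.60 + 26.7% × R$19,200.00 = R$8,082.00
Workforce Levy: 0.4% × R$42,420.00 = R$169.68
Total: R$8,082.00 + R$169.68 = R$8,251.68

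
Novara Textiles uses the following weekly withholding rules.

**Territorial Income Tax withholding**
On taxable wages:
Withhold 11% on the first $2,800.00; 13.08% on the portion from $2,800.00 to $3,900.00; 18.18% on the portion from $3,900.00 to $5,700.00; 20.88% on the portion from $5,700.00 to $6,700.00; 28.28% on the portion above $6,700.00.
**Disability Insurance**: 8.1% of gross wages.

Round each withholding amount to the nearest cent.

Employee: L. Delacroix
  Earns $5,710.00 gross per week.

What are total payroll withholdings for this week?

Territorial Income Tax: taxable = $5,710.00
  $779.12 + 20.88% × ($5,710.00 − $5,700.00) = $779.12 + 20.88% × $10.00 = $781.21
Disability Insurance: 8.1% × $5,710.00 = $462.51
Total: $781.21 + $462.51 = $1,243.72

$1,243.72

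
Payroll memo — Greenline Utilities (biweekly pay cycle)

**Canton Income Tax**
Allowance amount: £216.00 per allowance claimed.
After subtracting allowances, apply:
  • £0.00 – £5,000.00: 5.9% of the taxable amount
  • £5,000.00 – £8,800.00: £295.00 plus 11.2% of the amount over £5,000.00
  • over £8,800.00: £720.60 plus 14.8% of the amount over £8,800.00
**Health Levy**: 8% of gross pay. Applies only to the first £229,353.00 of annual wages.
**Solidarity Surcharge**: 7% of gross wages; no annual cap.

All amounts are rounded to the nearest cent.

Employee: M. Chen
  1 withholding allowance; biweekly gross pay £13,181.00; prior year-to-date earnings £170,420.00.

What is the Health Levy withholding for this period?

Health Levy: 8% × £13,181.00 = £1,054.48

£1,054.48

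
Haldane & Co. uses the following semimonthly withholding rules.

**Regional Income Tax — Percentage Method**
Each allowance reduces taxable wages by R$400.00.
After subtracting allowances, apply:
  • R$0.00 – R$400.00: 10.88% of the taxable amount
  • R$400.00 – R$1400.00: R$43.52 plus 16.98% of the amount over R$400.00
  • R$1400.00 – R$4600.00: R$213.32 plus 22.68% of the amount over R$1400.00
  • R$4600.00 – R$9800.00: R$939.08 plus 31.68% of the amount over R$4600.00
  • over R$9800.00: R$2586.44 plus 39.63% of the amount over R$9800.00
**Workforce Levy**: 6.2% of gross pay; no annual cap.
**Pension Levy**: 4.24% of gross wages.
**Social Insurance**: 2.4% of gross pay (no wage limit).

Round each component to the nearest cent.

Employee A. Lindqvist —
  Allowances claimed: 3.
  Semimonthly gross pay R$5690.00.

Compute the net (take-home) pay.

R$4045.27

Regional Income Tax: taxable = R$5690.00 − 3×R$400.00 = R$4490.00
  R$213.32 + 22.68% × (R$4490.00 − R$1400.00) = R$213.32 + 22.68% × R$3090.00 = R$914.13
Workforce Levy: 6.2% × R$5690.00 = R$352.78
Pension Levy: 4.24% × R$5690.00 = R$241.26
Social Insurance: 2.4% × R$5690.00 = R$136.56
Total withheld: R$914.13 + R$352.78 + R$241.26 + R$136.56 = R$1644.73
Net pay: R$5690.00 − R$1644.73 = R$4045.27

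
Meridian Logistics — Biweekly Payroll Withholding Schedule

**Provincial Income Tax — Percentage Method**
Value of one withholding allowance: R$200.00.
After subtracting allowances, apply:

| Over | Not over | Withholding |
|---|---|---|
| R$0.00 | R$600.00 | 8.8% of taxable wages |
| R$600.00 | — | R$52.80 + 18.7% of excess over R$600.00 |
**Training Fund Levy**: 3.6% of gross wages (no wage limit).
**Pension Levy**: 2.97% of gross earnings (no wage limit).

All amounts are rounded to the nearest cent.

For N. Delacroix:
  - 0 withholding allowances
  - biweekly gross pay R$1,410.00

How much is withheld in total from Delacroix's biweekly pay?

Provincial Income Tax: taxable = R$1,410.00
  R$52.80 + 18.7% × (R$1,410.00 − R$600.00) = R$52.80 + 18.7% × R$810.00 = R$204.27
Training Fund Levy: 3.6% × R$1,410.00 = R$50.76
Pension Levy: 2.97% × R$1,410.00 = R$41.88
Total: R$204.27 + R$50.76 + R$41.88 = R$296.91

R$296.91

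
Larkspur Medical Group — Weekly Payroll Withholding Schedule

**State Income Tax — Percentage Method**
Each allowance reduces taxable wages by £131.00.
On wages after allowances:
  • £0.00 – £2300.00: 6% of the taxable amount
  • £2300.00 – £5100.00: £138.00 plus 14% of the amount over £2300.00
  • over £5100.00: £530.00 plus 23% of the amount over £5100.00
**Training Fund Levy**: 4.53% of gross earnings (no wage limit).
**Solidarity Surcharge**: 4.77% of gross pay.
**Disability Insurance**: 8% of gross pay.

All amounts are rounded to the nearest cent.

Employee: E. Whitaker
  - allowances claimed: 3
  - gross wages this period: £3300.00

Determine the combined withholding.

State Income Tax: taxable = £3300.00 − 3×£131.00 = £2907.00
  £138.00 + 14% × (£2907.00 − £2300.00) = £138.00 + 14% × £607.00 = £222.98
Training Fund Levy: 4.53% × £3300.00 = £149.49
Solidarity Surcharge: 4.77% × £3300.00 = £157.41
Disability Insurance: 8% × £3300.00 = £264.00
Total: £222.98 + £149.49 + £157.41 + £264.00 = £793.88

£793.88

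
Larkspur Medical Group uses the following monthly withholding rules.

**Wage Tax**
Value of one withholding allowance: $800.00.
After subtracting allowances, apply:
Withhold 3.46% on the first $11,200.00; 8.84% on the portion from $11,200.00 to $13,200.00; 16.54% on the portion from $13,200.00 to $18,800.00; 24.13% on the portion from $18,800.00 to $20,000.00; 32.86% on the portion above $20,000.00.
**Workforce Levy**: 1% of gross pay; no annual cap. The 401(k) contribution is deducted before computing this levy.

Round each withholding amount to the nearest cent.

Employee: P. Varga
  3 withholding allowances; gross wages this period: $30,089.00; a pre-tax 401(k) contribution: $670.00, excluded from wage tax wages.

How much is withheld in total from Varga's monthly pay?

Wage Tax: taxable = $30,089.00 − $670.00 − 3×$800.00 = $27,019.00
  $1,780.12 + 32.86% × ($27,019.00 − $20,000.00) = $1,780.12 + 32.86% × $7,019.00 = $4,086.56
Workforce Levy: 1% × $29,419.00 = $294.19
Total: $4,086.56 + $294.19 = $4,380.75

$4,380.75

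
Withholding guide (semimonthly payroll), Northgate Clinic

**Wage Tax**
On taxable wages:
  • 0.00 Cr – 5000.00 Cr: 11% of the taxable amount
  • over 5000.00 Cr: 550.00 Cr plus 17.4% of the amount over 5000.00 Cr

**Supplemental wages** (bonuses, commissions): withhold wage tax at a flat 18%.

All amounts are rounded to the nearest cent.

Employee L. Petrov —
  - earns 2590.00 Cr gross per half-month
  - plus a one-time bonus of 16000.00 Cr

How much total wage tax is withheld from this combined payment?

3164.90 Cr

Wage Tax: taxable = 2590.00 Cr
  11% × 2590.00 Cr = 284.90 Cr
Supplemental (18% flat on bonus): 18% × 16000.00 Cr = 2880.00 Cr
Total wage tax: 284.90 Cr + 2880.00 Cr = 3164.90 Cr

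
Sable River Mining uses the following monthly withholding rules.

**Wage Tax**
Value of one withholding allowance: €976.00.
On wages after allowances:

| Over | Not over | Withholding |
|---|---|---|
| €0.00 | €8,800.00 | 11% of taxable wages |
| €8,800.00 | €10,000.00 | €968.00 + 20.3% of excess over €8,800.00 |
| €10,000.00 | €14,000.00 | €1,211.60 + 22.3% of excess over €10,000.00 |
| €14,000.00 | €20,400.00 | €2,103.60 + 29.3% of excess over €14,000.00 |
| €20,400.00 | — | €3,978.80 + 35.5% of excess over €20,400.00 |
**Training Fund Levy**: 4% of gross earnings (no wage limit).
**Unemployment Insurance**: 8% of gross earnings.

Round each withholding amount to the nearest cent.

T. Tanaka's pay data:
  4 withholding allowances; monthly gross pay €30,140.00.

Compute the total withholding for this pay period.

€9,667.38

Wage Tax: taxable = €30,140.00 − 4×€976.00 = €26,236.00
  €3,978.80 + 35.5% × (€26,236.00 − €20,400.00) = €3,978.80 + 35.5% × €5,836.00 = €6,050.58
Training Fund Levy: 4% × €30,140.00 = €1,205.60
Unemployment Insurance: 8% × €30,140.00 = €2,411.20
Total: €6,050.58 + €1,205.60 + €2,411.20 = €9,667.38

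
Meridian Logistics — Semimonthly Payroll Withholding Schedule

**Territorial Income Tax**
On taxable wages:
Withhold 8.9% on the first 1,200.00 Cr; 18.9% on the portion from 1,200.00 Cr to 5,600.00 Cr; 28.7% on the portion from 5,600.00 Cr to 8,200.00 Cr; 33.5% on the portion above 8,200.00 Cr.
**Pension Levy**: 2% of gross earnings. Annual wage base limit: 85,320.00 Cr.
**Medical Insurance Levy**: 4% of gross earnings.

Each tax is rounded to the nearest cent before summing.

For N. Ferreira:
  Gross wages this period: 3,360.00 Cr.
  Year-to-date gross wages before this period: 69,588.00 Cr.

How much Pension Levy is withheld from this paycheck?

67.20 Cr

Pension Levy: 2% × 3,360.00 Cr = 67.20 Cr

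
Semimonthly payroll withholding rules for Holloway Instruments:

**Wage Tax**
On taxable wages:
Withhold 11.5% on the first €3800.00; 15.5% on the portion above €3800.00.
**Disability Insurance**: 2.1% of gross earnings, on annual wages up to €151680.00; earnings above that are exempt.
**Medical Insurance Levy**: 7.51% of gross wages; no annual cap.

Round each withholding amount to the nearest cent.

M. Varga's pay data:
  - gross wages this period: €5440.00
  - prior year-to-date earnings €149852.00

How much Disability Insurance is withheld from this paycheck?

€38.39

Disability Insurance: cap €151680.00 − YTD €149852.00 = €1828.00 subject; 2.1% × €1828.00 = €38.39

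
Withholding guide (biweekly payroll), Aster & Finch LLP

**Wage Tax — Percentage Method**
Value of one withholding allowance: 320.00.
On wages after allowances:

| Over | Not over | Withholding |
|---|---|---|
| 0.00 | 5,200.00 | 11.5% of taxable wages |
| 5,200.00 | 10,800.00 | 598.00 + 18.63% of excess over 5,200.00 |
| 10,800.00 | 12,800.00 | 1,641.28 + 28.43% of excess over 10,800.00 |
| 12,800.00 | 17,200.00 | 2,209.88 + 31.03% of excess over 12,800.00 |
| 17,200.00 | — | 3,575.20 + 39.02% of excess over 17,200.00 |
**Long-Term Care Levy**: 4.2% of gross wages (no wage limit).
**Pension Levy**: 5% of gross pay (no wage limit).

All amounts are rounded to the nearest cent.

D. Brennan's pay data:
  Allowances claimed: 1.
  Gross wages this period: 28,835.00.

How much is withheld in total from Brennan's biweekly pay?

10,643.13

Wage Tax: taxable = 28,835.00 − 1×320.00 = 28,515.00
  3,575.20 + 39.02% × (28,515.00 − 17,200.00) = 3,575.20 + 39.02% × 11,315.00 = 7,990.31
Long-Term Care Levy: 4.2% × 28,835.00 = 1,211.07
Pension Levy: 5% × 28,835.00 = 1,441.75
Total: 7,990.31 + 1,211.07 + 1,441.75 = 10,643.13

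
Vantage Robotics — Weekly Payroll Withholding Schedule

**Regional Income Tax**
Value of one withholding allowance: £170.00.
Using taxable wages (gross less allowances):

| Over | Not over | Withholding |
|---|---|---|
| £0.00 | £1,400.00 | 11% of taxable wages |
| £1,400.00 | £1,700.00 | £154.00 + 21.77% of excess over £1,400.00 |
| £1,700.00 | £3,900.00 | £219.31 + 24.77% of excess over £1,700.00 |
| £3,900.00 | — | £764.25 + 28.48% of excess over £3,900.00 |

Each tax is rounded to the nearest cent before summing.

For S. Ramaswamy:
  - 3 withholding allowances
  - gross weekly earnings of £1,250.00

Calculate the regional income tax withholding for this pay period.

£81.40

Regional Income Tax: taxable = £1,250.00 − 3×£170.00 = £740.00
  11% × £740.00 = £81.40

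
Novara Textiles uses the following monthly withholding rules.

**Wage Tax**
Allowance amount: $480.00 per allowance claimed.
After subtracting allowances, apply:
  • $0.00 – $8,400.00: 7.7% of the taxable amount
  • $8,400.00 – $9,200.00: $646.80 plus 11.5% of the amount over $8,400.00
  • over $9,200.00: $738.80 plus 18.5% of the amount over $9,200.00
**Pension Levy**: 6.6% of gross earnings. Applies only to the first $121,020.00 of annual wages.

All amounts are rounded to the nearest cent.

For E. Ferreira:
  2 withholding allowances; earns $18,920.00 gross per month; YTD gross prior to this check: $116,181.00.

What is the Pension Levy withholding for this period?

$319.37

Pension Levy: cap $121,020.00 − YTD $116,181.00 = $4,839.00 subject; 6.6% × $4,839.00 = $319.37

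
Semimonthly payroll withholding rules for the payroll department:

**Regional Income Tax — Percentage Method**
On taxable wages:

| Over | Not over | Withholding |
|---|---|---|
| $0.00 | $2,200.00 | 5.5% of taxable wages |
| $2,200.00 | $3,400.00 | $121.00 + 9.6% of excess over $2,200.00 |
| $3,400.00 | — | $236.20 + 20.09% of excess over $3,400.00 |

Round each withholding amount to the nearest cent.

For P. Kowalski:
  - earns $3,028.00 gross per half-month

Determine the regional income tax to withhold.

Regional Income Tax: taxable = $3,028.00
  $121.00 + 9.6% × ($3,028.00 − $2,200.00) = $121.00 + 9.6% × $828.00 = $200.49

$200.49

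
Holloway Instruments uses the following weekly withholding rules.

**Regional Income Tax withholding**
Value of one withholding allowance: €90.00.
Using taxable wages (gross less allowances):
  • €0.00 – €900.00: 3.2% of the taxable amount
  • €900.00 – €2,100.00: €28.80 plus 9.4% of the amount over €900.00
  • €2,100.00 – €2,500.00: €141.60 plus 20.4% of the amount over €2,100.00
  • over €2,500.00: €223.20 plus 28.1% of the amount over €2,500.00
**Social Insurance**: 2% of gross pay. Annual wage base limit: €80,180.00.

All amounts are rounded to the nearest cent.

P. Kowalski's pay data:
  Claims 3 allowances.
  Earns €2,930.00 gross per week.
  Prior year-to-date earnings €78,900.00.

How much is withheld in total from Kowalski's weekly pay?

€293.76

Regional Income Tax: taxable = €2,930.00 − 3×€90.00 = €2,660.00
  €223.20 + 28.1% × (€2,660.00 − €2,500.00) = €223.20 + 28.1% × €160.00 = €268.16
Social Insurance: cap €80,180.00 − YTD €78,900.00 = €1,280.00 subject; 2% × €1,280.00 = €25.60
Total: €268.16 + €25.60 = €293.76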